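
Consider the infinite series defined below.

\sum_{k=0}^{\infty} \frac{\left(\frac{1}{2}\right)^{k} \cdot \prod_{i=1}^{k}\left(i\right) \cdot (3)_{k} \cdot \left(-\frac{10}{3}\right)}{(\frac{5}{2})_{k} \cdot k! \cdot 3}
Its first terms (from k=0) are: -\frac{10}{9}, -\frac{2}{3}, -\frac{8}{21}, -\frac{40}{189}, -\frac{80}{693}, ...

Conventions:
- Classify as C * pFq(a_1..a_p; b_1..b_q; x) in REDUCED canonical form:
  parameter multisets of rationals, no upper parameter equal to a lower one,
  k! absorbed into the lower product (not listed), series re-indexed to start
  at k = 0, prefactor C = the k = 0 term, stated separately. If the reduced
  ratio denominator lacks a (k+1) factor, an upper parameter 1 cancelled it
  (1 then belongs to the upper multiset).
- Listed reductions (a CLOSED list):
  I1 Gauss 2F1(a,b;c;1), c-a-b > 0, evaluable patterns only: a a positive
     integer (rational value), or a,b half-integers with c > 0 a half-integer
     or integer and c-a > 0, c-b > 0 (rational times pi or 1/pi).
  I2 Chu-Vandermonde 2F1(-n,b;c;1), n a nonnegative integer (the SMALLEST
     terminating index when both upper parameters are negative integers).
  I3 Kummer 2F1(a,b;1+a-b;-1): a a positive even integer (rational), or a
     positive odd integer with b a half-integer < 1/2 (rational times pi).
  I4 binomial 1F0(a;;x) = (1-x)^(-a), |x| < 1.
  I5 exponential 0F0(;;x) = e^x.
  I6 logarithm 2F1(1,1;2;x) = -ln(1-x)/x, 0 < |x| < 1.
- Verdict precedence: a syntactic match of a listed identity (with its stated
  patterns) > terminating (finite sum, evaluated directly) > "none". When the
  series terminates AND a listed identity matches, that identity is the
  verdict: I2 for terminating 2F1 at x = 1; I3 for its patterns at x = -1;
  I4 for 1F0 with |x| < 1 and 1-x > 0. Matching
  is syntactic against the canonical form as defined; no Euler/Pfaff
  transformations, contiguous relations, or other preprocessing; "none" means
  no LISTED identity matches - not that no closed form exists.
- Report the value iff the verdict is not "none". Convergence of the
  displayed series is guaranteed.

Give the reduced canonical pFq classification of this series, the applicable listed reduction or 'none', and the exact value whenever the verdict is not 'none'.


Canonical form: C = -\frac{10}{9} times 2F1 with upper {1, 3}, lower {\frac{5}{2}}, x = \frac{1}{2}. Verdict: none. No listed pattern accepts 2F1(1, 3; \frac{5}{2}; \frac{1}{2}).

Structural cue: from the first term -\frac{10}{9}: the constant factors (prefactor -10/9) combine into one prefactor.
Term ratio: r(k) = \frac{1}{2} * (k+1) (k+3) / [(k+\frac{5}{2}) (k+1)] - poly over poly, x = \frac{1}{2} from leading terms; C = -\frac{10}{9} at k = 0.


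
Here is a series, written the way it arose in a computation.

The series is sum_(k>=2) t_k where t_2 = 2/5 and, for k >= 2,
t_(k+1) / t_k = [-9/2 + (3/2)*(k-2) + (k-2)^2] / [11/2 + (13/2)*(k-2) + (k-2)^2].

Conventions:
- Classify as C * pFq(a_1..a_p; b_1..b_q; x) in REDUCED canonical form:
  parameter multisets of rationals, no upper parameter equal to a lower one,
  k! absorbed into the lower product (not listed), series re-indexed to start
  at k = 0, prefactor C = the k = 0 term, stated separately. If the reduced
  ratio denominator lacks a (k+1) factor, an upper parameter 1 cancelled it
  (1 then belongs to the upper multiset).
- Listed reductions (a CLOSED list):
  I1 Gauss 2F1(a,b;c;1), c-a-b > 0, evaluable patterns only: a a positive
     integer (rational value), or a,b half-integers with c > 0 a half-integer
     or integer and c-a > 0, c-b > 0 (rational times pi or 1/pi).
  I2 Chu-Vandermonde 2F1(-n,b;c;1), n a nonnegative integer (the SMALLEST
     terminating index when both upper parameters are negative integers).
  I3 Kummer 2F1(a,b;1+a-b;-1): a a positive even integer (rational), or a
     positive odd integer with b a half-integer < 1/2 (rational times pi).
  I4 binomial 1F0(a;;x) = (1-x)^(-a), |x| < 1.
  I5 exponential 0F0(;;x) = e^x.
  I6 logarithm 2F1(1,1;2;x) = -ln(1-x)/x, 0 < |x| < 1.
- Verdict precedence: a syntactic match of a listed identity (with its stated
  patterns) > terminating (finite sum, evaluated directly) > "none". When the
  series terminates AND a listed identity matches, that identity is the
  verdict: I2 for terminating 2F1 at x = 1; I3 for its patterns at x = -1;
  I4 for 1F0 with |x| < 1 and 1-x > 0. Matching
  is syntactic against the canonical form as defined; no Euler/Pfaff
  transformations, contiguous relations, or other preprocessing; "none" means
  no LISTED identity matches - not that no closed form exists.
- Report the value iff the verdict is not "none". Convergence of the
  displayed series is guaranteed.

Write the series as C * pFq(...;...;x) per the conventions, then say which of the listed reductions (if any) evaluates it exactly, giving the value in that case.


x = 1 here; the reduced form reads 2F1, upper {-3/2, 3}, lower {11/2}, C = 2/5. Verdict: Gauss (I1, integer-parameter pattern) matches (x = 1: the Gamma ratio telescopes since c-a-b = 4 > 0 and a = 3 in Z>0). Sum: 21/160.

The tell: t_0 = 2/5 here, and factor the ratio over Q (prefactor 2/5): negated roots = parameters.
Consecutive-term ratio: r(k) = 1 * (k-3/2) (k+3) / [(k+11/2) (k+1)] - rational in k. x = 1; t_0 = 2/5; negate the roots.


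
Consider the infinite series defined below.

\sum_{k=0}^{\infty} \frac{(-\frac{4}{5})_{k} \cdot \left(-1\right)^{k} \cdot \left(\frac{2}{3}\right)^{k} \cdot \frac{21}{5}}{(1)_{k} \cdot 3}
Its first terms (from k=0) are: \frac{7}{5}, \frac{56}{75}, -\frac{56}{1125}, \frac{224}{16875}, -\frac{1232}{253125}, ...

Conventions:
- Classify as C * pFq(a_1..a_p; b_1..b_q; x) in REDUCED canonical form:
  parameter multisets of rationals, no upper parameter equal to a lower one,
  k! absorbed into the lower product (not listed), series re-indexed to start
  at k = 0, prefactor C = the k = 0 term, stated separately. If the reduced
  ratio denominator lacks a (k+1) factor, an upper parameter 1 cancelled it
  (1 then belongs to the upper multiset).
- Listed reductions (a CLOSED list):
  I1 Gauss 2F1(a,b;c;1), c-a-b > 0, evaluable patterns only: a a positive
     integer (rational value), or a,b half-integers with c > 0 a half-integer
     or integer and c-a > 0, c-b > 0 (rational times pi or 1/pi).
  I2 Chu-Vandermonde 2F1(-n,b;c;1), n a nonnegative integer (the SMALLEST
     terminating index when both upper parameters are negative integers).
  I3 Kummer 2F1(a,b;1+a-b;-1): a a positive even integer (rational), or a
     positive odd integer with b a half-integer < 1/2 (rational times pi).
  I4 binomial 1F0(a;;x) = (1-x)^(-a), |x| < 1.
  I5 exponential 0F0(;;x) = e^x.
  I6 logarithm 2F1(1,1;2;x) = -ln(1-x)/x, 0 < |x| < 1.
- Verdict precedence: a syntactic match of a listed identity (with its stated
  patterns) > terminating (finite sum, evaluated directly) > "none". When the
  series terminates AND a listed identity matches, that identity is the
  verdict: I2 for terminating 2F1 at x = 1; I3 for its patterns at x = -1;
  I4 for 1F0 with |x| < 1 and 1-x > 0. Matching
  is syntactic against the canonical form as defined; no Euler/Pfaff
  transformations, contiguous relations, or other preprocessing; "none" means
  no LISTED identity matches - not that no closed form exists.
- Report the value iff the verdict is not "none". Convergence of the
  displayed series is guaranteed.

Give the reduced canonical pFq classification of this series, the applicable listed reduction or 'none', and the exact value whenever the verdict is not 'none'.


This is \frac{7}{5} * 1F0(-\frac{4}{5}; -; -\frac{2}{3}) in reduced canonical form. Verdict (x = -\frac{2}{3}): the I4 binomial reduction applies (the 1F0 binomial series: exponent 4/5, x = -\frac{2}{3}). Value: \frac{7}{5} \cdot \left(\frac{5}{3}\right)^{\frac{4}{5}}.

The tell: t_0 being \frac{7}{5}, the constant factors (C = 7/5, x = -2/3) combine into one prefactor.
Consecutive-term ratio: r(k) = -\frac{2}{3} * (k-\frac{4}{5}) / [(k+1)] ; factor over Q: parameters, x = -\frac{2}{3}, and C = \frac{7}{5}.


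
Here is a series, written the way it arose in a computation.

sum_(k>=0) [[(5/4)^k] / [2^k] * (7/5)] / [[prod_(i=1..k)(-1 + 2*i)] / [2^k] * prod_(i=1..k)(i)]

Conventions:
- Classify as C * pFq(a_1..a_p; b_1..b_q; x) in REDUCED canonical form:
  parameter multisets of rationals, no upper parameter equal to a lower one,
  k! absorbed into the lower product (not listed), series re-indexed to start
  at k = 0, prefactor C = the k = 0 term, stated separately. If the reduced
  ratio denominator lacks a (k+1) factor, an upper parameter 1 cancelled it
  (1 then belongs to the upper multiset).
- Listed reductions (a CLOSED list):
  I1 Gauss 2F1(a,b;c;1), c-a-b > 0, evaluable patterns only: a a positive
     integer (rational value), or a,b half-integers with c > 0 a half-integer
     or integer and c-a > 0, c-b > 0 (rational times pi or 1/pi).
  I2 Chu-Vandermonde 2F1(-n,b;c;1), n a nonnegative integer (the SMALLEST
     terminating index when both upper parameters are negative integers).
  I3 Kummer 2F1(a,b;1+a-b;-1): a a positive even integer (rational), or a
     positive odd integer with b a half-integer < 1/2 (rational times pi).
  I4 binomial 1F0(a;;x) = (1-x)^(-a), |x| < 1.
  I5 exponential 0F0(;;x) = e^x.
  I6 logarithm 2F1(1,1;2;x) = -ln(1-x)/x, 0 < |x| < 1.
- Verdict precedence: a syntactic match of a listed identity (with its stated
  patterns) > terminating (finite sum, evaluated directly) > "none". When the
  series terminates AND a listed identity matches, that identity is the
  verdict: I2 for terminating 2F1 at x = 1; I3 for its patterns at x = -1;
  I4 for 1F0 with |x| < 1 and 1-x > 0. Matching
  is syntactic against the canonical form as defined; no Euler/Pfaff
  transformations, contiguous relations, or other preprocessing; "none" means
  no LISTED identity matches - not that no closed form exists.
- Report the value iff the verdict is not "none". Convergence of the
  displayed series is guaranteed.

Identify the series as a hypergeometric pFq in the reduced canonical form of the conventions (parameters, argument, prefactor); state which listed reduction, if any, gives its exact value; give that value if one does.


With C = 7/5: the canonical form is 0F1(-; 1/2; 5/8). Verdict: no listed reduction: x = 5/8 and upper {-} fail every I1-I6 pattern.

Key observation: x = (5/8) and the two k-th powers (prefactor 7/5) combine into one argument.
Ratio: r(k) = (5/8) * 1 / [(k+1/2) (k+1)] ; factor over Q: parameters, x = (5/8), and C = 7/5.


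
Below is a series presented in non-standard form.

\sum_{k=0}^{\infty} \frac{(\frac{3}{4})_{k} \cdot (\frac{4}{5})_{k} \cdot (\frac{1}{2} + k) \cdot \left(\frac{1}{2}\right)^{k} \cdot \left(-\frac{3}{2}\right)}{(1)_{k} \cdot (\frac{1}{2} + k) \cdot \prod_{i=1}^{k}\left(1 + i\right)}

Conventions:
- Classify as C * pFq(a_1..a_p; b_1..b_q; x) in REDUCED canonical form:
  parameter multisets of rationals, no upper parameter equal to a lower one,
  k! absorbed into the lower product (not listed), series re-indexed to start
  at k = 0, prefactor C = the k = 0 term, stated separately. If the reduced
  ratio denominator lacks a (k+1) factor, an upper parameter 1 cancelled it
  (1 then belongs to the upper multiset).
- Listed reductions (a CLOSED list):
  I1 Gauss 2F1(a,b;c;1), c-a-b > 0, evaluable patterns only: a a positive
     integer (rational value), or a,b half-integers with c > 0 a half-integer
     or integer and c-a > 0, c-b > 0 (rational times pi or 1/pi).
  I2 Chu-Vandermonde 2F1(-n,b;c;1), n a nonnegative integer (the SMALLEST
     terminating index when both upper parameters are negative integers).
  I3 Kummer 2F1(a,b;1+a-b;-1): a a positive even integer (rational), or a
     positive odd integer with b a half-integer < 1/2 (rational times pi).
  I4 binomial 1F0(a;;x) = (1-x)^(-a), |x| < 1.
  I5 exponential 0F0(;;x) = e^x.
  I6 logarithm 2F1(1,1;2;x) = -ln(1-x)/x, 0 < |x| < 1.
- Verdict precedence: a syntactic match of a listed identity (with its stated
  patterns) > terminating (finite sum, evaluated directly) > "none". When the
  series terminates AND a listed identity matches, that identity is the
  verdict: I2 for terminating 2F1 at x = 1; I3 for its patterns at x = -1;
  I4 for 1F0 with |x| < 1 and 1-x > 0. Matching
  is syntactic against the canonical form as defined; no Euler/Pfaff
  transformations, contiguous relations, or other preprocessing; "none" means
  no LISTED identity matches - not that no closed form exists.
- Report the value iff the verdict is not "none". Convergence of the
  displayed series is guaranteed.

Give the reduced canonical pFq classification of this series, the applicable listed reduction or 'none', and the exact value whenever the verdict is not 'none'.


Prefactor -\frac{3}{2}, argument \frac{1}{2}: 2F1 with upper {\frac{3}{4}, \frac{4}{5}} over lower {2}. Verdict: none (x = \frac{1}{2}): each listed identity misses the multisets {\frac{3}{4}, \frac{4}{5}} ; {2}.

Key step: x = \frac{1}{2} and (1)_k (C = -3/2) is k! itself.
Ratio: r(k) = \frac{1}{2} * (k+\frac{3}{4}) (k+\frac{4}{5}) / [(k+2) (k+1)] - poly over poly, x = \frac{1}{2} from leading terms; C = -\frac{3}{2} at k = 0.


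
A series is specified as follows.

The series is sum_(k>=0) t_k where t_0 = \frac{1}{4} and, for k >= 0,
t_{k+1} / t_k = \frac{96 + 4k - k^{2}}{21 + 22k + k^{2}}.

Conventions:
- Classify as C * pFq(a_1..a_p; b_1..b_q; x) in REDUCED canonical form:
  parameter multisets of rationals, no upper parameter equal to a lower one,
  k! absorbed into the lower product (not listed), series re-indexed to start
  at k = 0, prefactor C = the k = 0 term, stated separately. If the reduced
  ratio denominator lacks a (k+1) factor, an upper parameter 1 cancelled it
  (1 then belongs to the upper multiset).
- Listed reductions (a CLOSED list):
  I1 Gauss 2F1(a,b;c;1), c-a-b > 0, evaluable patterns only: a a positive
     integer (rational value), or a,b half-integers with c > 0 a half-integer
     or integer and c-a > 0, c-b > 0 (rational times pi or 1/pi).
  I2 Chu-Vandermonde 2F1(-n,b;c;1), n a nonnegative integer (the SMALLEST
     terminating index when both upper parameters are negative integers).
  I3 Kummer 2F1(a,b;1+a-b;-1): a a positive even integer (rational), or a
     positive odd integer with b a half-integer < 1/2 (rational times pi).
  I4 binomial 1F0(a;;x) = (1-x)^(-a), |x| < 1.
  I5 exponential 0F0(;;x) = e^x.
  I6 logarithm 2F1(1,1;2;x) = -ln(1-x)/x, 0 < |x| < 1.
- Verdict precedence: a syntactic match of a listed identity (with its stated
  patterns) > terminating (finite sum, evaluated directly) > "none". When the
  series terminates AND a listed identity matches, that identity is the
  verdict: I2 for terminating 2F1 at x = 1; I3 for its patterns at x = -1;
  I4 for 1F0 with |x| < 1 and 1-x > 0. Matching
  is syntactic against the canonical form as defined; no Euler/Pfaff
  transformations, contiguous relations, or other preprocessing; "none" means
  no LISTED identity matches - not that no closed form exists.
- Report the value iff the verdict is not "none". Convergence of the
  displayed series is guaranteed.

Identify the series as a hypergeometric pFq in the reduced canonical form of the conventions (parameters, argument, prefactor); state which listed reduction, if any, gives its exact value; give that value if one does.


Classification (C = \frac{1}{4}): 2F1 with upper {-12, 8}, lower {21}, argument x = -1. Verdict (x = -1): Kummer's theorem (I3) applies (x = -1; c = 21 equals 1+a-b for upper {-12, 8}: listed pattern). Exact value: \frac{969}{56}.

Key step: x = -1 and the expanded ratio factors over Q; prefactor 1/4, roots give parameters.
Consecutive-term ratio: r(k) = -1 * (k-12) (k+8) / [(k+21) (k+1)] - rational in k. x = -1; t_0 = \frac{1}{4}; negate the roots.


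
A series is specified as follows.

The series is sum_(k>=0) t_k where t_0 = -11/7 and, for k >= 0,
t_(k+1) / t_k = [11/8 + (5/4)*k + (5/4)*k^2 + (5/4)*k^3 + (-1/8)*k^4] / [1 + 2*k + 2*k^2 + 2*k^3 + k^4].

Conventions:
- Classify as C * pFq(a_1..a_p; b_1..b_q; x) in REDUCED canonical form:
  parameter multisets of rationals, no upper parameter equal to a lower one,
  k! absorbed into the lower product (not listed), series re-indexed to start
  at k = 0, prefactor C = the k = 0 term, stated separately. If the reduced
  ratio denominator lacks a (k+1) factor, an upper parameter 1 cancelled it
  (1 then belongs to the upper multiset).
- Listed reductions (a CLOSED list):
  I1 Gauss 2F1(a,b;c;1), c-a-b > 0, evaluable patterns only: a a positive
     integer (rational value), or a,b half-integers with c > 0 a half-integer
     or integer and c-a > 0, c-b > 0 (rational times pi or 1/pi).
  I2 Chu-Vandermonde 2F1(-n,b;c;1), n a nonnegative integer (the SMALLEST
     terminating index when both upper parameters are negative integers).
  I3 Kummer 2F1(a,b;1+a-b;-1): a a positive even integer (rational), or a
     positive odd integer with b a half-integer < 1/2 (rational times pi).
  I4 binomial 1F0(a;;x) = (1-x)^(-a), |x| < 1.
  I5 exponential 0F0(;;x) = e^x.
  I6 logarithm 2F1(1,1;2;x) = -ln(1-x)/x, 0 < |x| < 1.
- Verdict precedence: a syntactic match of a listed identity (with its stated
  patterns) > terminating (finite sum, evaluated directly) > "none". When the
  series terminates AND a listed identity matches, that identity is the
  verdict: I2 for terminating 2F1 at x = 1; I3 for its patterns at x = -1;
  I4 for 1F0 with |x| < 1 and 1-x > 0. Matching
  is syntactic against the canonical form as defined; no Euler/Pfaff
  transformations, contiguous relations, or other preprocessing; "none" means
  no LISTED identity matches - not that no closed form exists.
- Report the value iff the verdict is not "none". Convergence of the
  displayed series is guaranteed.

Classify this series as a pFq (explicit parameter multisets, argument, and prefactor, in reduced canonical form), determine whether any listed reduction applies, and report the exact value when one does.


At argument -1/8: a 1F0 with upper {-11}, lower {-}, scaled by C = -11/7. Verdict (x = -1/8): binomial (I4) applies (the 1F0 binomial series: exponent 11, x = -1/8). Exact value: -345191655699/60129542144.

First insight: from the first term -11/7: the parameter 1 appears in both the upper and lower lists and cancels (alongside the other common factor).
Ratio: r(k) = (-1/8) * (k-11) / [(k+1)] - poly over poly, x = (-1/8) from leading terms; C = -11/7 at k = 0.


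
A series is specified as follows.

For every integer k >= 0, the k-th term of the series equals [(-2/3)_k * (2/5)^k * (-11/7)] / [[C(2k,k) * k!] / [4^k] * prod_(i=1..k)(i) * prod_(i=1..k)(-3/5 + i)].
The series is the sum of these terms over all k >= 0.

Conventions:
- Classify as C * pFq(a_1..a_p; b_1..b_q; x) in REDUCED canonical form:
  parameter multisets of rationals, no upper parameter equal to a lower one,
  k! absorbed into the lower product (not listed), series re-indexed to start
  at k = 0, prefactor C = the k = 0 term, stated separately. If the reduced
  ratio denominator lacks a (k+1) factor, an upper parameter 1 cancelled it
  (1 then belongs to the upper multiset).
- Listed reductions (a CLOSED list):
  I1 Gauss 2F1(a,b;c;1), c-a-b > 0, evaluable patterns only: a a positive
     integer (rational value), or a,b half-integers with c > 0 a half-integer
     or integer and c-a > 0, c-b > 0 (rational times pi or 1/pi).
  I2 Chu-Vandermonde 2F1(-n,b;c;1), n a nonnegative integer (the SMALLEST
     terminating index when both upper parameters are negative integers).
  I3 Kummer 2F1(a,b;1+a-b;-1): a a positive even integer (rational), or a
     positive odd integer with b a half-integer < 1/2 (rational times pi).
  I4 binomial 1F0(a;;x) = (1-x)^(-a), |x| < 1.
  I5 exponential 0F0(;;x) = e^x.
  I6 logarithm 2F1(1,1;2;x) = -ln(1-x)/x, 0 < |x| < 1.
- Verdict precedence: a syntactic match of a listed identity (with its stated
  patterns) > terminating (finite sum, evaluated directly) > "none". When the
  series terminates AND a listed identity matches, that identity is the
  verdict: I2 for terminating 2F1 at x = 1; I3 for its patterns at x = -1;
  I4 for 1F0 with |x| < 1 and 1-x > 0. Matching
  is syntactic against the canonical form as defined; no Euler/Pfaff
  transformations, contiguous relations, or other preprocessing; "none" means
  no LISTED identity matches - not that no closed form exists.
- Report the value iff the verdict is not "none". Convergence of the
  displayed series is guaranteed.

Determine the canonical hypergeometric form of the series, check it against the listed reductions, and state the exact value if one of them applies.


x = 2/5 here; the reduced form reads 1F2, upper {-2/3}, lower {2/5, 1/2}, C = -11/7. Verdict: none - at argument 2/5 the multisets {-2/3} ; {2/5, 1/2} match no listed identity.

Key observation: x = (2/5) and the lower central binomial (prefactor -11/7) hides (1/2)_k.
Ratio: r(k) = (2/5) * (k-2/3) / [(k+2/5) (k+1/2) (k+1)] - rational in k, leading ratio (2/5); with t_0 = -11/7, classification follows.


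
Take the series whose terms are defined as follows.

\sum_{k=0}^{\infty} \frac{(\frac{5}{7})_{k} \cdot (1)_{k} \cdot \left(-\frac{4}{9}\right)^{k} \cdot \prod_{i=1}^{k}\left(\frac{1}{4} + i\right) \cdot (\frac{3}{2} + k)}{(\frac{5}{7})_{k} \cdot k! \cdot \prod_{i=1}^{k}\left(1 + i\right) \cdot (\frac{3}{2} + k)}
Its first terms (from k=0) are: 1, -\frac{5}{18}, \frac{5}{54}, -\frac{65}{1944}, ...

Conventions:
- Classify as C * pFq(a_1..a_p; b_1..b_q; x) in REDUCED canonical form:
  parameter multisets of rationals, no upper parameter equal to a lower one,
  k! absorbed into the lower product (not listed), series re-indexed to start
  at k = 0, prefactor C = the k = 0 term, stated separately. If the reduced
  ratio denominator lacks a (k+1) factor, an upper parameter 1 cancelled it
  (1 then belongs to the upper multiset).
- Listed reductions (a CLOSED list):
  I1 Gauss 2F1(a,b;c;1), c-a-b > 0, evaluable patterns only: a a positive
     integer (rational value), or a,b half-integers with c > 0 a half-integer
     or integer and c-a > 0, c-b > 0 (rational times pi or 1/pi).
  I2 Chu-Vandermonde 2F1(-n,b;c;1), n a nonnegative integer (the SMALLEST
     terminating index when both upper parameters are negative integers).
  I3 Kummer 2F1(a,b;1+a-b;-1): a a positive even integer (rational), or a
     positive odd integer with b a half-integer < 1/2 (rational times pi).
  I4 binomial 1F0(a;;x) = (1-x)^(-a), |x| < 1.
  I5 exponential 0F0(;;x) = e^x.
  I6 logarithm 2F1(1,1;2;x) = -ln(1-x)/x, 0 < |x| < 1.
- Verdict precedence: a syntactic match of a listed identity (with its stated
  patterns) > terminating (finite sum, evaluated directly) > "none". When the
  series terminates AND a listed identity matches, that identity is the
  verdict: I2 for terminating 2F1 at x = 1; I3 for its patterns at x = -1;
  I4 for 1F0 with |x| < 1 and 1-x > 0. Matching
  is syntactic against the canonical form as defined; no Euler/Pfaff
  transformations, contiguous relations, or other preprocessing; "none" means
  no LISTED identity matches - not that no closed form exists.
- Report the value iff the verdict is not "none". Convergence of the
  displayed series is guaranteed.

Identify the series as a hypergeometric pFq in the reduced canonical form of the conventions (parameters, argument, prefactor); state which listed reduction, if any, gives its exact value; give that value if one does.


First insight: with t_0 = 1, the factor k + 3/2 cancels (top and bottom), leaving prefactor 1.
Ratio: r(k) = -\frac{4}{9} * (k+1) (k+\frac{5}{4}) / [(k+2) (k+1)] - rational in k, leading ratio -\frac{4}{9}; with t_0 = 1, classification follows.

With C = 1: the canonical form is 2F1(1, \frac{5}{4}; 2; -\frac{4}{9}). Verdict: none (x = -\frac{4}{9}): each listed identity misses the multisets {1, \frac{5}{4}} ; {2}.


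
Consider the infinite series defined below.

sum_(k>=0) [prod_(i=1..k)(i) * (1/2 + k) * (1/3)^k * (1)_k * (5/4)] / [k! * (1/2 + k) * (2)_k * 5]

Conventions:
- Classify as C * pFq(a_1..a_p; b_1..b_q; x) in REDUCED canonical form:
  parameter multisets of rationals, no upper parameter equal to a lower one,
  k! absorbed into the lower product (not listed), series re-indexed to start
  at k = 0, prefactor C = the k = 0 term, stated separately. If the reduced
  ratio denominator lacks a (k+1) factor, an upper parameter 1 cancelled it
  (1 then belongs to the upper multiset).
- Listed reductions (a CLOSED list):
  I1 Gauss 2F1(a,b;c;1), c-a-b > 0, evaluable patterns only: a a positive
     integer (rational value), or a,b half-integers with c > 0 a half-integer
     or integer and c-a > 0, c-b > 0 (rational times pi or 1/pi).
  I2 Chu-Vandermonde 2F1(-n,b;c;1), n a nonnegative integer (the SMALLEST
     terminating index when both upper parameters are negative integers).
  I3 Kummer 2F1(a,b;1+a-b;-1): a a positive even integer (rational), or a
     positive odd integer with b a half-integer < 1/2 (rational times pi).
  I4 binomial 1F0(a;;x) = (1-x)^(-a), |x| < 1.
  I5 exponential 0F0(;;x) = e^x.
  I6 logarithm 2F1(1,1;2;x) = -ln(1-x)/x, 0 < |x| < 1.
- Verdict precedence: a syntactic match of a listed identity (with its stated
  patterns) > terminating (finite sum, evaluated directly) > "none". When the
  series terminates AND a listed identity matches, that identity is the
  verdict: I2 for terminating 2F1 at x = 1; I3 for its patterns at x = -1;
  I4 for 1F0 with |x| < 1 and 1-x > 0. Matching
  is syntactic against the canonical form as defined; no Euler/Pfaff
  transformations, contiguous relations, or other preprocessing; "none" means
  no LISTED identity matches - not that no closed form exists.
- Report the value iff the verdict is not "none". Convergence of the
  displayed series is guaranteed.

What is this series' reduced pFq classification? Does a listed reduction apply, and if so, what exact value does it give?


The series (x = 1/3) is 2F1: upper {1, 1}, lower {2}, prefactor 1/4. Verdict: the logarithmic series (I6) matches (the logarithm: parameters (1,1;2), x = 1/3). Sum: (-3/4) * ln(2/3).

Structural cue: t_0 being 1/4, the running product (prefactor 1/4) telescopes to a rising factorial.
Ratio: r(k) = (1/3) * (k+1) (k+1) / [(k+2) (k+1)] ; factor over Q: parameters, x = (1/3), and C = 1/4.


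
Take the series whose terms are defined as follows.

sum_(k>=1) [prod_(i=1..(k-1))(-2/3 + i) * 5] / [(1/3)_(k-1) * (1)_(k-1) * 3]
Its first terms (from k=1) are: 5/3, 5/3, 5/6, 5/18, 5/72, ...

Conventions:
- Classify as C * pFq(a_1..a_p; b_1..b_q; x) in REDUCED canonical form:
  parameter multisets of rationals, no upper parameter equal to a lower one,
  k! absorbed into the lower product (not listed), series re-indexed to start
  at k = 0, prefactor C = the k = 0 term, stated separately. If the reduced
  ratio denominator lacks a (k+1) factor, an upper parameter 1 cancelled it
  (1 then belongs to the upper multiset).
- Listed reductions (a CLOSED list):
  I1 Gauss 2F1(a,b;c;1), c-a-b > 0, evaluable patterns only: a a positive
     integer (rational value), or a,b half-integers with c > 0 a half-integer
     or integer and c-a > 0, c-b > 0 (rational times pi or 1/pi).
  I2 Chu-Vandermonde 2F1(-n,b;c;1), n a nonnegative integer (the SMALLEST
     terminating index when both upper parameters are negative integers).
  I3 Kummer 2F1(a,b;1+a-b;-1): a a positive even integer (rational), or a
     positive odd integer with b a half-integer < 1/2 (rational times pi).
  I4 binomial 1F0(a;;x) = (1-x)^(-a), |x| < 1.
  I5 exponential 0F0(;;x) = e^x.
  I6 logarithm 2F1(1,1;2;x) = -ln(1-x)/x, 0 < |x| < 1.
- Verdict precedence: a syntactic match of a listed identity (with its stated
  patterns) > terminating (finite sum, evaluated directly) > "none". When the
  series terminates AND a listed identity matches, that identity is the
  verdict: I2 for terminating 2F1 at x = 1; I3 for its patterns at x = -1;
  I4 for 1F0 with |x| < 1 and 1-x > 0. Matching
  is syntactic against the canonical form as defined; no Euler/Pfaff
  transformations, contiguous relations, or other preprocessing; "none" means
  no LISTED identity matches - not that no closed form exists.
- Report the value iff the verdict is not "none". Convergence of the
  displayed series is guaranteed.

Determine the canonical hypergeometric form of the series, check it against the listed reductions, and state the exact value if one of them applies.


x = 1 here; the reduced form reads 0F0, upper {-}, lower {-}, C = 5/3. Verdict: the I5 exponential reduction applies (the 0F0 exponential series at x = 1). Exact value: (5/3) * e^(1).

Key observation: t_0 = 5/3 here, and the running product (C = 5/3, x = 1) telescopes to a rising factorial.
Term ratio: r(k) = 1 * 1 / [(k+1)] ; factor over Q: parameters, x = 1, and C = 5/3.


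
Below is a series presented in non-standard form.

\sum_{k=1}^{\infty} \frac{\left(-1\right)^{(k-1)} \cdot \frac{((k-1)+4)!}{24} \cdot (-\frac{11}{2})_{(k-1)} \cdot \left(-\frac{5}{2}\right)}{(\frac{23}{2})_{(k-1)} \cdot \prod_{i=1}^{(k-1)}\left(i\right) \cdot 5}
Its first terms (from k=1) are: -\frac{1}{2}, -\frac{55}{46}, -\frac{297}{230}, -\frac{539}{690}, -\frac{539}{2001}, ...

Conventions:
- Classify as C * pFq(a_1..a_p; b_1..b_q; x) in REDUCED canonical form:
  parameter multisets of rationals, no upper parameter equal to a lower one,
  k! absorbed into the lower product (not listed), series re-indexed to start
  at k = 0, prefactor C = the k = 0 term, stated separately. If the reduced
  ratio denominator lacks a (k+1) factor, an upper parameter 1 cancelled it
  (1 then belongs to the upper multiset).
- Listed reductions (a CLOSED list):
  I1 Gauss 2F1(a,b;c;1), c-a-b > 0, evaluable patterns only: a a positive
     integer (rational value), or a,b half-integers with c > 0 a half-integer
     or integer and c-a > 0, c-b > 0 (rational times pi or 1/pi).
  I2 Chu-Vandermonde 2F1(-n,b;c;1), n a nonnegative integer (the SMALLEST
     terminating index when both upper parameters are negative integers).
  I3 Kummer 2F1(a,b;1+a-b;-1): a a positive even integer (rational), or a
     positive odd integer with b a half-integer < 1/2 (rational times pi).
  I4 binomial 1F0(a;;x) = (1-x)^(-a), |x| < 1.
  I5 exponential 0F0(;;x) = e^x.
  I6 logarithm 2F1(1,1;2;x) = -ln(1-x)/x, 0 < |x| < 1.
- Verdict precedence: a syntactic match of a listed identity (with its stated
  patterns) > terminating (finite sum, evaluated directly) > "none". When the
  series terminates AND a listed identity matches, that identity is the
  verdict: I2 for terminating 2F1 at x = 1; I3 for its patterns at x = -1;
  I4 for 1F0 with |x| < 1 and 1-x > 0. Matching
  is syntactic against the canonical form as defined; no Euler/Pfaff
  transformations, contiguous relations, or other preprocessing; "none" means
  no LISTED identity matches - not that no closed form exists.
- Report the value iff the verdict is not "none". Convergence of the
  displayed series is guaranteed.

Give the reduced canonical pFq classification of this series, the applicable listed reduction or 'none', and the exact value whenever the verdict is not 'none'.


At argument -1: a 2F1 with upper {-\frac{11}{2}, 5}, lower {\frac{23}{2}}, scaled by C = -\frac{1}{2}. Verdict: this is the Kummer evaluation I3 (x = -1; c = \frac{23}{2} equals 1+a-b for upper {-\frac{11}{2}, 5}: listed pattern). Exact value: \left(-\frac{43648605}{33554432}\right) \cdot \pi.

Structural cue: from the first term -\frac{1}{2}: the product of the first k integers (prefactor -1/2) is k!.
Term ratio: r(k) = -1 * (k-\frac{11}{2}) (k+5) / [(k+\frac{23}{2}) (k+1)] - rational in k, leading ratio -1; with t_0 = -\frac{1}{2}, classification follows.


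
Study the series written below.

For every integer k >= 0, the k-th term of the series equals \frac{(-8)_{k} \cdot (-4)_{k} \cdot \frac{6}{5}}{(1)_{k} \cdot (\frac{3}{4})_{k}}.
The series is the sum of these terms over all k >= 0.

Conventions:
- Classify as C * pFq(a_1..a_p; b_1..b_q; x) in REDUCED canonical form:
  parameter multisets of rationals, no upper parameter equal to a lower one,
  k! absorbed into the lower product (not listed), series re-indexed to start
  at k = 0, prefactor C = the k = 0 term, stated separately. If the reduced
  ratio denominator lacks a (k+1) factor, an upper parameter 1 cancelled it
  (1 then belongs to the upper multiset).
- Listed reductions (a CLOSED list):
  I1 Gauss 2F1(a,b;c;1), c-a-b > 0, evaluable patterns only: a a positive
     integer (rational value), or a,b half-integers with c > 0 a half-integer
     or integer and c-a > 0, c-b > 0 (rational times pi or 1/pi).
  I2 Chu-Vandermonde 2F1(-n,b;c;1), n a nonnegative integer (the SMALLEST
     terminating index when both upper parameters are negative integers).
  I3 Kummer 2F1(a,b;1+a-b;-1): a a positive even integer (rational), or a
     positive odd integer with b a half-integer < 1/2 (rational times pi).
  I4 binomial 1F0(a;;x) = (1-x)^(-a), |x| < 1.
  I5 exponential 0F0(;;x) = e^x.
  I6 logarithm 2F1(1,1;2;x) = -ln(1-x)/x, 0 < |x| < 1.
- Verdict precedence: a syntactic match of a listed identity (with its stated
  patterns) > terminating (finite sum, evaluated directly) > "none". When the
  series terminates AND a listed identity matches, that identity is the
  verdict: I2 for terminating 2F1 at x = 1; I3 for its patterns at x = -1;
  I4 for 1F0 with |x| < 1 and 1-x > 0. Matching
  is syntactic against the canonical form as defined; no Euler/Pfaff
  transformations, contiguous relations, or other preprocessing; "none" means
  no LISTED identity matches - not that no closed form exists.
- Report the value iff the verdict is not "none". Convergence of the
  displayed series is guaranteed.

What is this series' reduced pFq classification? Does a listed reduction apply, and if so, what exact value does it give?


At argument 1: a 2F1 with upper {-8, -4}, lower {\frac{3}{4}}, scaled by C = \frac{6}{5}. Verdict: this is the Chu-Vandermonde identity I2 (terminating 2F1 at x = 1 with n = 4, b = -8, c = \frac{3}{4}). Value: \frac{52546}{55}.

First insight: t_0 = \frac{6}{5} here, and (1)_k (prefactor 6/5) is k! itself.
Term ratio: r(k) = 1 * (k-8) (k-4) / [(k+\frac{3}{4}) (k+1)] - rational in k. x = 1; t_0 = \frac{6}{5}; negate the roots.


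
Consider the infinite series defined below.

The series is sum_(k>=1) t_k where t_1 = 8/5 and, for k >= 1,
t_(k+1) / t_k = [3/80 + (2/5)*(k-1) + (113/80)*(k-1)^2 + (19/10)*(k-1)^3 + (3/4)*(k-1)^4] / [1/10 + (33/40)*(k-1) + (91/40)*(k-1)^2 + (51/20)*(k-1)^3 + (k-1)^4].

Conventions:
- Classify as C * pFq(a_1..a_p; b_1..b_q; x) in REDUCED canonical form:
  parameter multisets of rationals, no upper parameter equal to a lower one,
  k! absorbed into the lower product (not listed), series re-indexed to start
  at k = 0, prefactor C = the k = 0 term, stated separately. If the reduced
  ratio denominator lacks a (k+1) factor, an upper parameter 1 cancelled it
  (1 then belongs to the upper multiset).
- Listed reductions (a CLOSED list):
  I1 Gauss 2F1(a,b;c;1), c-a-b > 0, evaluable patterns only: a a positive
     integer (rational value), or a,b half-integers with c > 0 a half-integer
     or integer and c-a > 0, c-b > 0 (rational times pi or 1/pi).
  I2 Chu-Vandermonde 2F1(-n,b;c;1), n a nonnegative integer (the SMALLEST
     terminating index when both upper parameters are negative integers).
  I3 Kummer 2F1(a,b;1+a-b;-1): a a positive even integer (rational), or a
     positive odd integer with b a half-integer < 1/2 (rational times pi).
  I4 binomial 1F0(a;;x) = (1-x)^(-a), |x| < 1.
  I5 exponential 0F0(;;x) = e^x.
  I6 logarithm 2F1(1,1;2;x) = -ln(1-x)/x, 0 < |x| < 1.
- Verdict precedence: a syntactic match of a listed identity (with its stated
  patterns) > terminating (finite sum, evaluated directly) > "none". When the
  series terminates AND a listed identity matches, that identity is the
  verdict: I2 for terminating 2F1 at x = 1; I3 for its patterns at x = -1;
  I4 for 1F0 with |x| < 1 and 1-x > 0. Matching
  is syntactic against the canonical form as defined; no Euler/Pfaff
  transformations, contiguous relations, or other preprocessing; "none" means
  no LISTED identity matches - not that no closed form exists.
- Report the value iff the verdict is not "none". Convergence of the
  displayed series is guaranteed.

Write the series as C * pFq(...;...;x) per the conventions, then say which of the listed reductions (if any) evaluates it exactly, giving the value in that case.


The tell: x = (3/4) and roots of the ratio polynomials (C = 8/5, x = 3/4) are the negated parameters.
Adjacent-term ratio: r(k) = (3/4) * (k+1/5) (k+1/3) (k+3/2) / [(k+1/4) (k+4/5) (k+1)] - rational in k. x = (3/4); t_0 = 8/5; negate the roots.

This is 8/5 * 3F2(1/5, 1/3, 3/2; 1/4, 4/5; 3/4) in reduced canonical form. Verdict: none. A 3F2 with upper {1/5, 1/3, 3/2} fits none of I1-I6 at x = 3/4; the sum runs forever.


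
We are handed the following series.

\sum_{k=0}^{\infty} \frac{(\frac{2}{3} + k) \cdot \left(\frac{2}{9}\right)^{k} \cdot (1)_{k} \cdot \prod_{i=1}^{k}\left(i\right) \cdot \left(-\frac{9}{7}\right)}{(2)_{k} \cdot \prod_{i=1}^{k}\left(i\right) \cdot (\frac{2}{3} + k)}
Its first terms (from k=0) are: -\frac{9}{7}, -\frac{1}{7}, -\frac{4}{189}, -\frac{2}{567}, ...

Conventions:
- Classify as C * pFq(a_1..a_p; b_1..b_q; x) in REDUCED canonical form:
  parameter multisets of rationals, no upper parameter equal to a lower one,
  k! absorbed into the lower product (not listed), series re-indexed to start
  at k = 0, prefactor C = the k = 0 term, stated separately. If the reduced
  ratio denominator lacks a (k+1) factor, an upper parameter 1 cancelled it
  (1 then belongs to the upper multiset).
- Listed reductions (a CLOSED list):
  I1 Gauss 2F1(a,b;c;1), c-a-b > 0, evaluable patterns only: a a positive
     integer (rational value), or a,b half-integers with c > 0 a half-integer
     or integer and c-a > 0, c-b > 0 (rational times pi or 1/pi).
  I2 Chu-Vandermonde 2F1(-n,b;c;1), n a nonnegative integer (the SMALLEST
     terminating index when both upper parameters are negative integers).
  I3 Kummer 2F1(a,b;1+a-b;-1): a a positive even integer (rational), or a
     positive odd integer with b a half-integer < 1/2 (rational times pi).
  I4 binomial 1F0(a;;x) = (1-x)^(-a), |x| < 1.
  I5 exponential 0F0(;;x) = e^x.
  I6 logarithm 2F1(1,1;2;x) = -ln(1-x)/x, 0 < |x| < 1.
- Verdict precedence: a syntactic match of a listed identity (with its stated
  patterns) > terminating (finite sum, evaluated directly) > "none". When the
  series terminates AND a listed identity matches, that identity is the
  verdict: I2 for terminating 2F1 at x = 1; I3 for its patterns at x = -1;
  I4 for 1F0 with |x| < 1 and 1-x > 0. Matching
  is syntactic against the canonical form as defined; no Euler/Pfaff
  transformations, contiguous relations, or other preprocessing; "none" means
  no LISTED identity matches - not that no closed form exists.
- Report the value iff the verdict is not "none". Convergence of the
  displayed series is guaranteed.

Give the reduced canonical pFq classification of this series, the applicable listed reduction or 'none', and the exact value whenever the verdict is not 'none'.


Reduced: x = \frac{2}{9}, 2F1, upper = {1, 1}, lower = {2}, C = -\frac{9}{7}. Verdict: this is logarithm (I6) (the logarithm: parameters (1,1;2), x = \frac{2}{9}). Exact value: \frac{81}{14} \cdot \ln\left(\frac{7}{9}\right).

The tell: x = \frac{2}{9} and the product of the first k integers (C = -9/7) is k!.
Term ratio: r(k) = \frac{2}{9} * (k+1) (k+1) / [(k+2) (k+1)] ; factor over Q: parameters, x = \frac{2}{9}, and C = -\frac{9}{7}.


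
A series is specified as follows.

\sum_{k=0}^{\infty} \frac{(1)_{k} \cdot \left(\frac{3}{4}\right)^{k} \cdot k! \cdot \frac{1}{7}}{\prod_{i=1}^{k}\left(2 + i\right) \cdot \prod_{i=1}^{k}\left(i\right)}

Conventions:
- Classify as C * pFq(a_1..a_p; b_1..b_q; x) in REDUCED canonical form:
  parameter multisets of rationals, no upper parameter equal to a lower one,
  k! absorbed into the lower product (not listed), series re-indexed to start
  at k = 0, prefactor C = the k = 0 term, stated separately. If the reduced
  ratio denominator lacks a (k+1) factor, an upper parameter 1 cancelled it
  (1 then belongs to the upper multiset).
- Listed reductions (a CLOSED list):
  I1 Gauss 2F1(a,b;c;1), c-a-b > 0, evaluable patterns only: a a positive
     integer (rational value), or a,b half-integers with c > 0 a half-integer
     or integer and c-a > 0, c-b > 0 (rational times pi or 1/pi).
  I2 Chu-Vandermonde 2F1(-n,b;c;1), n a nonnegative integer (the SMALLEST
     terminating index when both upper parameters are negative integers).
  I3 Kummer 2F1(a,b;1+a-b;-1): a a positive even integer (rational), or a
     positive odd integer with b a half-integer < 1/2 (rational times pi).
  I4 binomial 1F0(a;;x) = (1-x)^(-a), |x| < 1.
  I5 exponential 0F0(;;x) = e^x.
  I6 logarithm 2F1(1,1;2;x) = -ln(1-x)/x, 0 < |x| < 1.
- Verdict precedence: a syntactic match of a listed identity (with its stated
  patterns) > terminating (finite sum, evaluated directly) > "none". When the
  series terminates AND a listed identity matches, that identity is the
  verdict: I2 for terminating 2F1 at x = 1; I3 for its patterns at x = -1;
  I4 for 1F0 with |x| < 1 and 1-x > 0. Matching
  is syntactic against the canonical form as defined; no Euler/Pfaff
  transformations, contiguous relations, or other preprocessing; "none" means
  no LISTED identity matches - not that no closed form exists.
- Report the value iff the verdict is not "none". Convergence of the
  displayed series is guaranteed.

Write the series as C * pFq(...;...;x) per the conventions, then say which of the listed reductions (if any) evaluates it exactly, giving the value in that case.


With C = \frac{1}{7}: the canonical form is 2F1(1, 1; 3; \frac{3}{4}). Verdict: none (x = \frac{3}{4}): each listed identity misses the multisets {1, 1} ; {3}.

Key observation: with t_0 = \frac{1}{7}, the factorial ratio (C = 1/7) (k+a-1)!/(a-1)! is a rising factorial (a)_k.
Consecutive-term ratio: r(k) = \frac{3}{4} * (k+1) (k+1) / [(k+3) (k+1)] - rational; roots negated = parameters, x = \frac{3}{4}, C = \frac{1}{7}.
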